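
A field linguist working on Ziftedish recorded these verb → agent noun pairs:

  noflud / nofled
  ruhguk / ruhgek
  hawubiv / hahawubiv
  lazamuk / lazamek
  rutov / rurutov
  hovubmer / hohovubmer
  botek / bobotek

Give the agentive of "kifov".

"kifov" has last vowel 'o'. The one such stem in the data (rutov → rurutov) repeats the first consonant+vowel as a prefix (as do hovubmer, botek), so the same rule applies.
The other pattern: stems whose last vowel is 'u' change the last vowel to 'e'.
So kifov → kikifov.

kikifov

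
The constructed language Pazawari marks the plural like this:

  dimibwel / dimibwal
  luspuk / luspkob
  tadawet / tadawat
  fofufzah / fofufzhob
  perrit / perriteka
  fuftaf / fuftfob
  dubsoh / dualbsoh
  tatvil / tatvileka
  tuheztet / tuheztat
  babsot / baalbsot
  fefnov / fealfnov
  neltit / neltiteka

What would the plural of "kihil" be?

kihileka

"kihil" has last vowel 'i'. The stems whose last vowel is 'i' (neltit → neltiteka, perrit → perriteka, tatvil → tatvileka) add -eka.
The other patterns: stems whose last vowel is 'o' insert -al- after the first vowel; stems whose last vowel is 'e' change the last vowel to 'a'; stems whose last vowel is 'a' or 'u' delete the last vowel and add -ob.
So kihil → kihileka.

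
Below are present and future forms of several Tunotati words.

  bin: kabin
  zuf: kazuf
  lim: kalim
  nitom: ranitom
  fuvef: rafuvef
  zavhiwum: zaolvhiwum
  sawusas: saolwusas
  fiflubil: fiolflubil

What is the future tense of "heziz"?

"heziz" has 2 vowels. The stems with 2 vowels (nitom → ranitom, fuvef → rafuvef) add the prefix ra-.
So heziz → raheziz.

raheziz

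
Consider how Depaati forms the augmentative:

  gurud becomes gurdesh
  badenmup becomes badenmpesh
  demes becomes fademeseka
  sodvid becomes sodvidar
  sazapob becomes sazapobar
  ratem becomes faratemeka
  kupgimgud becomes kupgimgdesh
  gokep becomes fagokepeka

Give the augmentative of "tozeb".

"tozeb" has last vowel 'e'. The stems whose last vowel is 'e' (ratem → faratemeka, gokep → fagokepeka, demes → fademeseka) add fa- … -eka around the stem.
The other patterns: stems whose last vowel is 'u' delete the last vowel and add -esh; stems whose last vowel is 'i' or 'o' add -ar.
So tozeb → fatozebeka.

fatozebeka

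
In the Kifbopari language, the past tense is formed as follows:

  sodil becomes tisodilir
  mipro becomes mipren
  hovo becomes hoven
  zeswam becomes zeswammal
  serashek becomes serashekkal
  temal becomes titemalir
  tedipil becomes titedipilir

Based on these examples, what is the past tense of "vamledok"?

vamledokkal

"vamledok" ends in -k. The one such stem in the data (serashek → serashekkal) doubles the final consonant and adds -al (as does zeswam), so the same rule applies.
So vamledok → vamledokkal.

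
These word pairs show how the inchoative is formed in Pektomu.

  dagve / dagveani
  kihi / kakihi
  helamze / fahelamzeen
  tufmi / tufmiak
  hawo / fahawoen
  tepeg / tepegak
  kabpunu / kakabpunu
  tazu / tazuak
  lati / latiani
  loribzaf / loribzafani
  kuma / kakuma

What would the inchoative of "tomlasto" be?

tazu and kabpunu both end in -u yet inflect differently (tazuak, kakabpunu), so the final letter is not what conditions the rule; the first letter is.
"tomlasto" begins with t-. The stems beginning with t- (tepeg → tepegak, tufmi → tufmiak, tazu → tazuak) add -ak.
The other patterns: stems beginning with h- add fa- … -en around the stem; stems beginning with k- add the prefix ka-; stems beginning with d- or l- add -ani.
So tomlasto → tomlastoak.

tomlastoak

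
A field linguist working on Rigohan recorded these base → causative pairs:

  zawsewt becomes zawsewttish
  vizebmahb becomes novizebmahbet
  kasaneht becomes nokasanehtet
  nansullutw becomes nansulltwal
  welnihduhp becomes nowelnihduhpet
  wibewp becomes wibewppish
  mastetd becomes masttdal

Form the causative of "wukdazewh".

wibewp and welnihduhp both end in -p yet inflect differently (wibewppish, nowelnihduhpet), so the final letter is not what conditions the rule; the second-to-last letter is.
"wukdazewh" has second-to-last letter 'w'. The stems whose second-to-last letter is 'w' (wibewp → wibewppish, zawsewt → zawsewttish) double the final consonant and add -ish.
So wukdazewh → wukdazewhhish.

wukdazewhhish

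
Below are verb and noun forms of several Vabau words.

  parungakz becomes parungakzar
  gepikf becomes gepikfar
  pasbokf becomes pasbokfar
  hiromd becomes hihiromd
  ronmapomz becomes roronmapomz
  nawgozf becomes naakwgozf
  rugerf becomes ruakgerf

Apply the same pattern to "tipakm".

"tipakm" has second-to-last letter 'k'. The stems whose second-to-last letter is 'k' (parungakz → parungakzar, gepikf → gepikfar, pasbokf → pasbokfar) add -ar.
So tipakm → tipakmar.

tipakmar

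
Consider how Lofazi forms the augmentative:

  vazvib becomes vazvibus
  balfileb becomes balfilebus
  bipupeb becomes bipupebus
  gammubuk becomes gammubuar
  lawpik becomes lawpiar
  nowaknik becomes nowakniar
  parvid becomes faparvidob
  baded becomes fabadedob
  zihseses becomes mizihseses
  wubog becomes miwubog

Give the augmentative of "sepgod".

fasepgodob

"sepgod" ends in -d. The stems ending in -d (parvid → faparvidob, baded → fabadedob) add fa- … -ob around the stem.
So sepgod → fasepgodob.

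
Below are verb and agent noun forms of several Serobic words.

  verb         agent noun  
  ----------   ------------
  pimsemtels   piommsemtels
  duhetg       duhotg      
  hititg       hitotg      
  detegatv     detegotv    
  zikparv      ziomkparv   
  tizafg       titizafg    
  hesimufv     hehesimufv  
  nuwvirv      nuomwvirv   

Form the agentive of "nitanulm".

niomtanulm

detegatv and hesimufv both end in -v yet inflect differently (detegotv, hehesimufv), so the final letter is not what conditions the rule; the second-to-last letter is.
"nitanulm" has second-to-last letter 'l'. The one such stem in the data (pimsemtels → piommsemtels) inserts -om- after the first vowel (as do nuwvirv, zikparv), so the same rule applies.
The other patterns: stems whose second-to-last letter is 't' change the last vowel to 'o'; stems whose second-to-last letter is 'f' repeat the first consonant+vowel as a prefix.
So nitanulm → niomtanulm.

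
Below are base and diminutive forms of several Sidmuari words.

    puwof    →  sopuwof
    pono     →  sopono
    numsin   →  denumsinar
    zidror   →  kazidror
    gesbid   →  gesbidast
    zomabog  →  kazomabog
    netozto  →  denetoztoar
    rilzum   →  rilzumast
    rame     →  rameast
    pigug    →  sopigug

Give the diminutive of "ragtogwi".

"ragtogwi" begins with r-. The stems beginning with r- (rame → rameast, rilzum → rilzumast) add -ast.
So ragtogwi → ragtogwiast.

ragtogwiast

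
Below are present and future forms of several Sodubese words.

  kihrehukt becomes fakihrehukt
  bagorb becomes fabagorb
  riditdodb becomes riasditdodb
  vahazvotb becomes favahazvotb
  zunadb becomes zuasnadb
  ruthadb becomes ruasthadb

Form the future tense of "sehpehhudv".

"sehpehhudv" has second-to-last letter 'd'. The stems whose second-to-last letter is 'd' (ruthadb → ruasthadb, zunadb → zuasnadb, riditdodb → riasditdodb) insert -as- after the first vowel.
The other pattern: stems whose second-to-last letter is 'k', 'r' or 't' add the prefix fa-.
So sehpehhudv → seashpehhudv.

seashpehhudv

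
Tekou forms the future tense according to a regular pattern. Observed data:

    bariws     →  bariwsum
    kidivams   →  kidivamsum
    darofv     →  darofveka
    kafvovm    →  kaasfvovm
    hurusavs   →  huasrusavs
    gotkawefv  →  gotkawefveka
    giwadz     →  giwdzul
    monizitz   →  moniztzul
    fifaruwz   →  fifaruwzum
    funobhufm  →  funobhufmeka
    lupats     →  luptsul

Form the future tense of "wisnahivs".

"wisnahivs" has second-to-last letter 'v'. The stems whose second-to-last letter is 'v' (kafvovm → kaasfvovm, hurusavs → huasrusavs) insert -as- after the first vowel.
So wisnahivs → wiassnahivs.

wiassnahivs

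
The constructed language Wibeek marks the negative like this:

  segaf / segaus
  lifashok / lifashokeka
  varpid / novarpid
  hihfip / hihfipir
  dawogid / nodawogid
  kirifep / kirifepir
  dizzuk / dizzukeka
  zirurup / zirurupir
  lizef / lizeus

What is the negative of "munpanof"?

lizef and kirifep both have last vowel 'e' yet inflect differently (lizeus, kirifepir), so the last vowel is not what conditions the rule; the final letter is.
"munpanof" ends in -f. The stems ending in -f (lizef → lizeus, segaf → segaus) drop the final letter and add -us.
The other patterns: stems ending in -p add -ir; stems ending in -d add the prefix no-; stems ending in -k add -eka.
So munpanof → munpanous.

munpanous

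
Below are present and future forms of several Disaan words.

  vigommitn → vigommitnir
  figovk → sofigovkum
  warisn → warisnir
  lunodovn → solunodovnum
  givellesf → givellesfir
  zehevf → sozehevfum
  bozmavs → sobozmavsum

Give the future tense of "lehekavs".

lunodovn and vigommitn both end in -n yet inflect differently (solunodovnum, vigommitnir), so the final letter is not what conditions the rule; the second-to-last letter is.
"lehekavs" has second-to-last letter 'v'. The stems whose second-to-last letter is 'v' (lunodovn → solunodovnum, bozmavs → sobozmavsum, figovk → sofigovkum) add so- … -um around the stem.
The other pattern: stems whose second-to-last letter is 's' or 't' add -ir.
So lehekavs → solehekavsum.

solehekavsum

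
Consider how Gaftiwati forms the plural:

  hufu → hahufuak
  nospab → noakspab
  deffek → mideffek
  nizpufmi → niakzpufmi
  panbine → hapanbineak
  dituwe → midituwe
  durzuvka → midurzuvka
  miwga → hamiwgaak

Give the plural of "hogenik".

dituwe and panbine both end in -e yet inflect differently (midituwe, hapanbineak), so the final letter is not what conditions the rule; the first letter is.
"hogenik" begins with h-. The one such stem in the data (hufu → hahufuak) adds ha- … -ak around the stem, so the same rule applies.
So hogenik → hahogenikak.

hahogenikak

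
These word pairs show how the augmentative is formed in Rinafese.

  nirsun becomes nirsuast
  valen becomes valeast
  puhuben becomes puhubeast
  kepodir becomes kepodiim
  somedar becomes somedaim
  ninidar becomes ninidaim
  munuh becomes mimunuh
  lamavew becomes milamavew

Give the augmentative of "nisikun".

nirsun and munuh both have last vowel 'u' yet inflect differently (nirsuast, mimunuh), so the last vowel is not what conditions the rule; the final letter is.
"nisikun" ends in -n. The stems ending in -n (nirsun → nirsuast, valen → valeast, puhuben → puhubeast) drop the final letter and add -ast.
The other patterns: stems ending in -r drop the final letter and add -im; stems ending in -h or -w add the prefix mi-.
So nisikun → nisikuast.

nisikuast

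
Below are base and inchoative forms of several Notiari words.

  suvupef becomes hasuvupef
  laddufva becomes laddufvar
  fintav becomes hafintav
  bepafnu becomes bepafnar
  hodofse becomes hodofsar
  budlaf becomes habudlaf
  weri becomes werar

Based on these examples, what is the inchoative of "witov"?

"witov" ends in a consonant. The stems ending in a consonant (suvupef → hasuvupef, fintav → hafintav, budlaf → habudlaf) add the prefix ha-.
So witov → hawitov.

hawitov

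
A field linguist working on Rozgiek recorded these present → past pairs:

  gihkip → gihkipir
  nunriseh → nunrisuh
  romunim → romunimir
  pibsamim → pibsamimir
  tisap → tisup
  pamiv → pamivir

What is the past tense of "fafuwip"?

fafuwipir

gihkip and tisap both end in -p yet inflect differently (gihkipir, tisup), so the final letter is not what conditions the rule; the last vowel is.
"fafuwip" has last vowel 'i'. The stems whose last vowel is 'i' (pamiv → pamivir, gihkip → gihkipir, romunim → romunimir) add -ir.
The other pattern: stems whose last vowel is 'a' or 'e' change the last vowel to 'u'.
So fafuwip → fafuwipir.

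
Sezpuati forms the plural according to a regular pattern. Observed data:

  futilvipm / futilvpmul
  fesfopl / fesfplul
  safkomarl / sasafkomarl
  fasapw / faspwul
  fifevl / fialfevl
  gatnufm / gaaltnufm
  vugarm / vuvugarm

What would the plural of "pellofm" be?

pealllofm

fesfopl and safkomarl both end in -l yet inflect differently (fesfplul, sasafkomarl), so the final letter is not what conditions the rule; the second-to-last letter is.
"pellofm" has second-to-last letter 'f'. The one such stem in the data (gatnufm → gaaltnufm) inserts -al- after the first vowel (as does fifevl), so the same rule applies.
The other patterns: stems whose second-to-last letter is 'p' delete the last vowel and add -ul; stems whose second-to-last letter is 'r' repeat the first consonant+vowel as a prefix.
So pellofm → pealllofm.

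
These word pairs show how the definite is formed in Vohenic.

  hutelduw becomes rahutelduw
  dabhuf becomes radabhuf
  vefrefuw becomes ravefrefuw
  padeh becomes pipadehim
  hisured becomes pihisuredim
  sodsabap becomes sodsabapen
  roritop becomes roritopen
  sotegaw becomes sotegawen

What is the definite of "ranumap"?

ranumapen

hutelduw and sotegaw both end in -w yet inflect differently (rahutelduw, sotegawen), so the final letter is not what conditions the rule; the last vowel is.
"ranumap" has last vowel 'a'. The stems whose last vowel is 'a' (sodsabap → sodsabapen, sotegaw → sotegawen) add -en.
So ranumap → ranumapen.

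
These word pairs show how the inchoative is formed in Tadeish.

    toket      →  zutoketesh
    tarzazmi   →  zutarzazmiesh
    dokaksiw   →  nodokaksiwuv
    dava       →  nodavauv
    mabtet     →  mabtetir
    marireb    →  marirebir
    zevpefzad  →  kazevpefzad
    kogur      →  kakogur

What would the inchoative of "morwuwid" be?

morwuwidir

toket and mabtet both end in -t yet inflect differently (zutoketesh, mabtetir), so the final letter is not what conditions the rule; the first letter is.
"morwuwid" begins with m-. The stems beginning with m- (mabtet → mabtetir, marireb → marirebir) add -ir.
The other patterns: stems beginning with t- add zu- … -esh around the stem; stems beginning with d- add no- … -uv around the stem; stems beginning with k- or z- add the prefix ka-.
So morwuwid → morwuwidir.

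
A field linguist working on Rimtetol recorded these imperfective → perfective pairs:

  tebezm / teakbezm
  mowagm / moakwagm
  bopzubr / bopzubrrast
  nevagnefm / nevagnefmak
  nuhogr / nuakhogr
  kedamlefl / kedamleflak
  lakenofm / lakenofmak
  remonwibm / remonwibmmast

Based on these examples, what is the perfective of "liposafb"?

remonwibm and lakenofm both end in -m yet inflect differently (remonwibmmast, lakenofmak), so the final letter is not what conditions the rule; the second-to-last letter is.
"liposafb" has second-to-last letter 'f'. The stems whose second-to-last letter is 'f' (lakenofm → lakenofmak, nevagnefm → nevagnefmak, kedamlefl → kedamleflak) add -ak.
The other patterns: stems whose second-to-last letter is 'b' double the final consonant and add -ast; stems whose second-to-last letter is 'g' or 'z' insert -ak- after the first vowel.
So liposafb → liposafbak.

liposafbak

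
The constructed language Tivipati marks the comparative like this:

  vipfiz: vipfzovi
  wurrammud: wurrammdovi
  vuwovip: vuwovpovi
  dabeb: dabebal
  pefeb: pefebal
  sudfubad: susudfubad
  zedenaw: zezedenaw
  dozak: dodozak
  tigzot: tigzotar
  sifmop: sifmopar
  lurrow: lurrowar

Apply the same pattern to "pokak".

popokak

"pokak" has last vowel 'a'. The stems whose last vowel is 'a' (sudfubad → susudfubad, zedenaw → zezedenaw, dozak → dodozak) repeat the first consonant+vowel as a prefix.
So pokak → popokak.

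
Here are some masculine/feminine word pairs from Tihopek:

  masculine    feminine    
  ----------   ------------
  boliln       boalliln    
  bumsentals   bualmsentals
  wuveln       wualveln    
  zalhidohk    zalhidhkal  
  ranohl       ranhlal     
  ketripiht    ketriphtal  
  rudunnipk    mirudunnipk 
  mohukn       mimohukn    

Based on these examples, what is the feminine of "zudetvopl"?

zalhidohk and rudunnipk both end in -k yet inflect differently (zalhidhkal, mirudunnipk), so the final letter is not what conditions the rule; the second-to-last letter is.
"zudetvopl" has second-to-last letter 'p'. The one such stem in the data (rudunnipk → mirudunnipk) adds the prefix mi-, so the same rule applies.
The other patterns: stems whose second-to-last letter is 'l' insert -al- after the first vowel; stems whose second-to-last letter is 'h' delete the last vowel and add -al.
So zudetvopl → mizudetvopl.

mizudetvopl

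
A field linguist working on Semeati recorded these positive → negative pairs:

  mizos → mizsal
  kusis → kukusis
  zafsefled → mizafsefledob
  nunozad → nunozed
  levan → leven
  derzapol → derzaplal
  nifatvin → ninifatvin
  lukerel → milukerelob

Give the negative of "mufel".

mimufelob

mizos and kusis both end in -s yet inflect differently (mizsal, kukusis), so the final letter is not what conditions the rule; the last vowel is.
"mufel" has last vowel 'e'. The stems whose last vowel is 'e' (lukerel → milukerelob, zafsefled → mizafsefledob) add mi- … -ob around the stem.
So mufel → mimufelob.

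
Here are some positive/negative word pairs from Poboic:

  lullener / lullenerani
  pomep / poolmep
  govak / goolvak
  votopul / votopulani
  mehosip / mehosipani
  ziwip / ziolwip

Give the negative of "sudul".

suoldul

mehosip and ziwip both end in -p yet inflect differently (mehosipani, ziolwip), so the final letter is not what conditions the rule; the number of vowels is.
"sudul" has 2 vowels. The stems with 2 vowels (ziwip → ziolwip, pomep → poolmep, govak → goolvak) insert -ol- after the first vowel.
So sudul → suoldul.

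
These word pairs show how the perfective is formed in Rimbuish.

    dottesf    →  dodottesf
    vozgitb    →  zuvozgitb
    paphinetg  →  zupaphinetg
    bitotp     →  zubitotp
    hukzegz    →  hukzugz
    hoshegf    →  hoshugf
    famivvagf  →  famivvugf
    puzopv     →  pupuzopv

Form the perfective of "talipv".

famivvagf and dottesf both end in -f yet inflect differently (famivvugf, dodottesf), so the final letter is not what conditions the rule; the second-to-last letter is.
"talipv" has second-to-last letter 'p'. The one such stem in the data (puzopv → pupuzopv) repeats the first consonant+vowel as a prefix (as does dottesf), so the same rule applies.
So talipv → tatalipv.

tatalipv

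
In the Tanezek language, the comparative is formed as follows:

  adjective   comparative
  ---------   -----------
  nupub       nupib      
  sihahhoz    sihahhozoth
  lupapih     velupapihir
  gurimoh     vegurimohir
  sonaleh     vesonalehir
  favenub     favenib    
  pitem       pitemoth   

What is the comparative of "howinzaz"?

howinzazoth

sonaleh and pitem both have last vowel 'e' yet inflect differently (vesonalehir, pitemoth), so the last vowel is not what conditions the rule; the final letter is.
"howinzaz" ends in -z. The one such stem in the data (sihahhoz → sihahhozoth) adds -oth, so the same rule applies.
So howinzaz → howinzazoth.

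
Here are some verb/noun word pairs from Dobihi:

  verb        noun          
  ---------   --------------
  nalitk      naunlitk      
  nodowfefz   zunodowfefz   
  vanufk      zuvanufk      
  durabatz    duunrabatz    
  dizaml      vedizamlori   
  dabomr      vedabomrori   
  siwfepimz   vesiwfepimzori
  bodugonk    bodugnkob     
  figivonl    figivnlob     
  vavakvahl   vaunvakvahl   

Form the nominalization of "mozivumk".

"mozivumk" has second-to-last letter 'm'. The stems whose second-to-last letter is 'm' (dizaml → vedizamlori, dabomr → vedabomrori, siwfepimz → vesiwfepimzori) add ve- … -ori around the stem.
The other patterns: stems whose second-to-last letter is 'f' add the prefix zu-; stems whose second-to-last letter is 'n' delete the last vowel and add -ob; stems whose second-to-last letter is 'h' or 't' insert -un- after the first vowel.
So mozivumk → vemozivumkori.

vemozivumkori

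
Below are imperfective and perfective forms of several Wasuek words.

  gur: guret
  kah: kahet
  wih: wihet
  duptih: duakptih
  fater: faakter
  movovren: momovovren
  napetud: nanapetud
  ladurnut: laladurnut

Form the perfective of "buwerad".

"buwerad" has 3 vowels. The stems with 3 vowels (movovren → momovovren, napetud → nanapetud, ladurnut → laladurnut) repeat the first consonant+vowel as a prefix.
The other patterns: stems with 1 vowel add -et; stems with 2 vowels insert -ak- after the first vowel.
So buwerad → bubuwerad.

bubuwerad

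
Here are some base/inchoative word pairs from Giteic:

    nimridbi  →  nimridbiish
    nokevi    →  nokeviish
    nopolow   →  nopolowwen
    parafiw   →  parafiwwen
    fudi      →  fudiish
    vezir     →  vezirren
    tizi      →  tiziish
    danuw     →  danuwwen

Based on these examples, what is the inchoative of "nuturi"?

"nuturi" ends in -i. The stems ending in -i (nimridbi → nimridbiish, fudi → fudiish, tizi → tiziish) add -ish.
The other pattern: stems ending in -r or -w double the final consonant and add -en.
So nuturi → nuturiish.

nuturiish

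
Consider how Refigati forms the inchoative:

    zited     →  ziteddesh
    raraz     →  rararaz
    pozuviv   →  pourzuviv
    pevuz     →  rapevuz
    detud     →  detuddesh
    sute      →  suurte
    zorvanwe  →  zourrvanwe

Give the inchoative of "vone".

vourne

pevuz and detud both have last vowel 'u' yet inflect differently (rapevuz, detuddesh), so the last vowel is not what conditions the rule; the final letter is.
"vone" ends in -e. The stems ending in -e (zorvanwe → zourrvanwe, sute → suurte) insert -ur- after the first vowel.
So vone → vourne.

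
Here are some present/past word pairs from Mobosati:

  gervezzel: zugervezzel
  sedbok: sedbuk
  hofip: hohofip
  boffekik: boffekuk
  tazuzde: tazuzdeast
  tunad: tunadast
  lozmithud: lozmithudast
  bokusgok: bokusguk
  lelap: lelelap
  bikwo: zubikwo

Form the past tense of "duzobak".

duzobuk

hofip and boffekik both have last vowel 'i' yet inflect differently (hohofip, boffekuk), so the last vowel is not what conditions the rule; the final letter is.
"duzobak" ends in -k. The stems ending in -k (boffekik → boffekuk, sedbok → sedbuk, bokusgok → bokusguk) change the last vowel to 'u'.
So duzobak → duzobuk.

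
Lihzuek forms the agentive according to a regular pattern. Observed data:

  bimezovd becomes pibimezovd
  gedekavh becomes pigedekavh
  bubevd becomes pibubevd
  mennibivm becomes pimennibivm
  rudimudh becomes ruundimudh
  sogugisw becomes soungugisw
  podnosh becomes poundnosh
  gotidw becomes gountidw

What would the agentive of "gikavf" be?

pigikavf

gedekavh and rudimudh both end in -h yet inflect differently (pigedekavh, ruundimudh), so the final letter is not what conditions the rule; the second-to-last letter is.
"gikavf" has second-to-last letter 'v'. The stems whose second-to-last letter is 'v' (bimezovd → pibimezovd, gedekavh → pigedekavh, bubevd → pibubevd) add the prefix pi-.
The other pattern: stems whose second-to-last letter is 'd' or 's' insert -un- after the first vowel.
So gikavf → pigikavf.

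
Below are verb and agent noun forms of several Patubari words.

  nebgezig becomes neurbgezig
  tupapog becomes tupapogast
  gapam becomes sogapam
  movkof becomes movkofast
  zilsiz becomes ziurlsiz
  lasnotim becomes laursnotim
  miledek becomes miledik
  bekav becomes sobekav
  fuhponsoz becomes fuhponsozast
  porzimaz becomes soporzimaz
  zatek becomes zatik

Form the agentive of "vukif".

vuurkif

nebgezig and tupapog both end in -g yet inflect differently (neurbgezig, tupapogast), so the final letter is not what conditions the rule; the last vowel is.
"vukif" has last vowel 'i'. The stems whose last vowel is 'i' (zilsiz → ziurlsiz, lasnotim → laursnotim, nebgezig → neurbgezig) insert -ur- after the first vowel.
The other patterns: stems whose last vowel is 'o' add -ast; stems whose last vowel is 'e' change the last vowel to 'i'; stems whose last vowel is 'a' add the prefix so-.
So vukif → vuurkif.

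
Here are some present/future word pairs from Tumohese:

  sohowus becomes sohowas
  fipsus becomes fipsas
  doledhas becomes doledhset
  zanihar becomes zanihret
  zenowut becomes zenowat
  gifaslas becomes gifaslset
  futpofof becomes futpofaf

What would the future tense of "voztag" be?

"voztag" has last vowel 'a'. The stems whose last vowel is 'a' (gifaslas → gifaslset, doledhas → doledhset, zanihar → zanihret) delete the last vowel and add -et.
The other pattern: stems whose last vowel is 'o' or 'u' change the last vowel to 'a'.
So voztag → voztget.

voztget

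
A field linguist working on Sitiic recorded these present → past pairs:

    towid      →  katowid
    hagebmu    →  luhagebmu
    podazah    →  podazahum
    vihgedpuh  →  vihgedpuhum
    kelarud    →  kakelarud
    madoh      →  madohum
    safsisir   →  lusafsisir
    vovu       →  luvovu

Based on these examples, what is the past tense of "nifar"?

vihgedpuh and kelarud both have last vowel 'u' yet inflect differently (vihgedpuhum, kakelarud), so the last vowel is not what conditions the rule; the final letter is.
"nifar" ends in -r. The one such stem in the data (safsisir → lusafsisir) adds the prefix lu-, so the same rule applies.
The other patterns: stems ending in -h add -um; stems ending in -d add the prefix ka-.
So nifar → lunifar.

lunifar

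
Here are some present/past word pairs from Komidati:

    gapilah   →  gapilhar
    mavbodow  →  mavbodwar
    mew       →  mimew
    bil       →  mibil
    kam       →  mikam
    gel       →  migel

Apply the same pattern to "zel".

mizel

mavbodow and mew both end in -w yet inflect differently (mavbodwar, mimew), so the final letter is not what conditions the rule; the number of vowels is.
"zel" has 1 vowel. The stems with 1 vowel (mew → mimew, bil → mibil, kam → mikam) add the prefix mi-.
So zel → mizel.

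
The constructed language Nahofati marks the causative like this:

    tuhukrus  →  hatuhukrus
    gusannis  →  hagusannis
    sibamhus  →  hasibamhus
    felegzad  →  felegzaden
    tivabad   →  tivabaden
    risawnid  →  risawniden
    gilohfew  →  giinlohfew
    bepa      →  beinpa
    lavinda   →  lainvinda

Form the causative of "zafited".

gusannis and risawnid both have last vowel 'i' yet inflect differently (hagusannis, risawniden), so the last vowel is not what conditions the rule; the final letter is.
"zafited" ends in -d. The stems ending in -d (felegzad → felegzaden, tivabad → tivabaden, risawnid → risawniden) add -en.
The other patterns: stems ending in -s add the prefix ha-; stems ending in -a or -w insert -in- after the first vowel.
So zafited → zafiteden.

zafiteden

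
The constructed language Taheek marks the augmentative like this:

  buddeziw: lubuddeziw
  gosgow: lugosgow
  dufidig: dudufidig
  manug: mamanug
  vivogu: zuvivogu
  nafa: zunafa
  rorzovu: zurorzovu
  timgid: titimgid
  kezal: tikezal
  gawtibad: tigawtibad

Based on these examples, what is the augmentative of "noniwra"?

buddeziw and dufidig both have last vowel 'i' yet inflect differently (lubuddeziw, dudufidig), so the last vowel is not what conditions the rule; the final letter is.
"noniwra" ends in -a. The one such stem in the data (nafa → zunafa) adds the prefix zu-, so the same rule applies.
The other patterns: stems ending in -w add the prefix lu-; stems ending in -g repeat the first consonant+vowel as a prefix; stems ending in -d or -l add the prefix ti-.
So noniwra → zunoniwra.

zunoniwra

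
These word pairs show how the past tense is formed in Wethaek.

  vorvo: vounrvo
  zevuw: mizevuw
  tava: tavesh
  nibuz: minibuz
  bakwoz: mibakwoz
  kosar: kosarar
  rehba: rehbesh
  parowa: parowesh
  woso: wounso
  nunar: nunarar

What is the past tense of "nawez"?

nunar and rehba both have last vowel 'a' yet inflect differently (nunarar, rehbesh), so the last vowel is not what conditions the rule; the final letter is.
"nawez" ends in -z. The stems ending in -z (bakwoz → mibakwoz, nibuz → minibuz) add the prefix mi-.
The other patterns: stems ending in -o insert -un- after the first vowel; stems ending in -r add -ar; stems ending in -a drop the final letter and add -esh.
So nawez → minawez.

minawez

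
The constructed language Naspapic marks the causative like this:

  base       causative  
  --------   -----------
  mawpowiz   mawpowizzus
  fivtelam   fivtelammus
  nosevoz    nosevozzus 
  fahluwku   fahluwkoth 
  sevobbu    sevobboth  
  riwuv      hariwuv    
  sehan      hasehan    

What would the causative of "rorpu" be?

"rorpu" ends in -u. The stems ending in -u (fahluwku → fahluwkoth, sevobbu → sevobboth) drop the final letter and add -oth.
So rorpu → rorpoth.

rorpoth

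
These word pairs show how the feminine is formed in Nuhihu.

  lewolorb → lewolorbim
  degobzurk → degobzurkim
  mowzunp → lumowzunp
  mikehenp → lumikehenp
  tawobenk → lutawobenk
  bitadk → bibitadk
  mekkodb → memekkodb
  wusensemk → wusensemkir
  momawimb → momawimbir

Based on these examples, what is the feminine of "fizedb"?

fifizedb

degobzurk and tawobenk both end in -k yet inflect differently (degobzurkim, lutawobenk), so the final letter is not what conditions the rule; the second-to-last letter is.
"fizedb" has second-to-last letter 'd'. The stems whose second-to-last letter is 'd' (bitadk → bibitadk, mekkodb → memekkodb) repeat the first consonant+vowel as a prefix.
The other patterns: stems whose second-to-last letter is 'r' add -im; stems whose second-to-last letter is 'n' add the prefix lu-; stems whose second-to-last letter is 'm' add -ir.
So fizedb → fifizedb.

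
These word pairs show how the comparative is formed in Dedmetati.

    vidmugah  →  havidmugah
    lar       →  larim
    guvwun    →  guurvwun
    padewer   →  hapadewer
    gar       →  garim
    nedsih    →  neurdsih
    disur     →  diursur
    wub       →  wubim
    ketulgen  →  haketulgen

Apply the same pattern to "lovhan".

lourvhan

"lovhan" has 2 vowels. The stems with 2 vowels (guvwun → guurvwun, nedsih → neurdsih, disur → diursur) insert -ur- after the first vowel.
So lovhan → lourvhan.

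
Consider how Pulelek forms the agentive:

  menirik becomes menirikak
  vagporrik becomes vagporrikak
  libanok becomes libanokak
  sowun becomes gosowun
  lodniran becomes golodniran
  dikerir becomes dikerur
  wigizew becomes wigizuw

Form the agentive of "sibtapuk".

"sibtapuk" ends in -k. The stems ending in -k (menirik → menirikak, vagporrik → vagporrikak, libanok → libanokak) add -ak.
The other patterns: stems ending in -n add the prefix go-; stems ending in -r or -w change the last vowel to 'u'.
So sibtapuk → sibtapukak.

sibtapukak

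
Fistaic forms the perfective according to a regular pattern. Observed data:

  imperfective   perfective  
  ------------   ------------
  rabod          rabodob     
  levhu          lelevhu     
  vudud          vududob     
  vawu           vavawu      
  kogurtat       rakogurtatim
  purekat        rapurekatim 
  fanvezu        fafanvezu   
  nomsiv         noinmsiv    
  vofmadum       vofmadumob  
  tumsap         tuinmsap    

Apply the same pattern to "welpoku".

wewelpoku

"welpoku" ends in -u. The stems ending in -u (levhu → lelevhu, vawu → vavawu, fanvezu → fafanvezu) repeat the first consonant+vowel as a prefix.
The other patterns: stems ending in -t add ra- … -im around the stem; stems ending in -d or -m add -ob; stems ending in -p or -v insert -in- after the first vowel.
So welpoku → wewelpoku.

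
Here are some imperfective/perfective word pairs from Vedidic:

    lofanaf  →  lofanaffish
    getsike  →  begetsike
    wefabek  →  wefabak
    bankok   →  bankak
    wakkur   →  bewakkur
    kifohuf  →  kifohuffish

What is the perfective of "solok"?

"solok" ends in -k. The stems ending in -k (bankok → bankak, wefabek → wefabak) change the last vowel to 'a'.
The other patterns: stems ending in -f double the final consonant and add -ish; stems ending in -e or -r add the prefix be-.
So solok → solak.

solak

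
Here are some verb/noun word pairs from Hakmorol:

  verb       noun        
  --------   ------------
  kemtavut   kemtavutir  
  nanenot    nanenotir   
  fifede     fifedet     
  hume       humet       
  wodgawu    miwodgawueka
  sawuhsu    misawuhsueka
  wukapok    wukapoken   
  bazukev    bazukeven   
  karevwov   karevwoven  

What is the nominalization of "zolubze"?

kemtavut and wodgawu both have last vowel 'u' yet inflect differently (kemtavutir, miwodgawueka), so the last vowel is not what conditions the rule; the final letter is.
"zolubze" ends in -e. The stems ending in -e (fifede → fifedet, hume → humet) drop the final letter and add -et.
So zolubze → zolubzet.

zolubzet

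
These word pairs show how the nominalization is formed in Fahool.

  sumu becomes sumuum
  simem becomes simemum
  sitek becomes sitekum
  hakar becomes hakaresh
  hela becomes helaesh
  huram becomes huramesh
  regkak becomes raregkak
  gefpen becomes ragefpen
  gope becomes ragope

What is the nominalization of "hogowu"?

hogowuesh

"hogowu" begins with h-. The stems beginning with h- (hakar → hakaresh, hela → helaesh, huram → huramesh) add -esh.
The other patterns: stems beginning with s- add -um; stems beginning with g- or r- add the prefix ra-.
So hogowu → hogowuesh.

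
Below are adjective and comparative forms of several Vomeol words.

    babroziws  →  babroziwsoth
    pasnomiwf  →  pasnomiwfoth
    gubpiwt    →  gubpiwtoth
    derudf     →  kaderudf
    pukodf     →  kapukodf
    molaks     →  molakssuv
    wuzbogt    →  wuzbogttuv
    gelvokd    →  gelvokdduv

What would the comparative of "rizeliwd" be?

rizeliwdoth

pasnomiwf and derudf both end in -f yet inflect differently (pasnomiwfoth, kaderudf), so the final letter is not what conditions the rule; the second-to-last letter is.
"rizeliwd" has second-to-last letter 'w'. The stems whose second-to-last letter is 'w' (babroziws → babroziwsoth, pasnomiwf → pasnomiwfoth, gubpiwt → gubpiwtoth) add -oth.
So rizeliwd → rizeliwdoth.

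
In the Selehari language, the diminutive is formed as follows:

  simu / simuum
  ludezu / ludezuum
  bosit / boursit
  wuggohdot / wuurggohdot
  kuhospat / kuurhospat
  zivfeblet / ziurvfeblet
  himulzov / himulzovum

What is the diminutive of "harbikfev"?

wuggohdot and himulzov both have last vowel 'o' yet inflect differently (wuurggohdot, himulzovum), so the last vowel is not what conditions the rule; the final letter is.
"harbikfev" ends in -v. The one such stem in the data (himulzov → himulzovum) adds -um, so the same rule applies.
So harbikfev → harbikfevum.

harbikfevum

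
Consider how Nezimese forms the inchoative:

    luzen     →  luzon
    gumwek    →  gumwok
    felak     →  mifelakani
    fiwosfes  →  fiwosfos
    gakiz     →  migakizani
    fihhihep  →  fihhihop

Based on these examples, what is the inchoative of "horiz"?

"horiz" has last vowel 'i'. The one such stem in the data (gakiz → migakizani) adds mi- … -ani around the stem, so the same rule applies.
The other pattern: stems whose last vowel is 'e' change the last vowel to 'o'.
So horiz → mihorizani.

mihorizani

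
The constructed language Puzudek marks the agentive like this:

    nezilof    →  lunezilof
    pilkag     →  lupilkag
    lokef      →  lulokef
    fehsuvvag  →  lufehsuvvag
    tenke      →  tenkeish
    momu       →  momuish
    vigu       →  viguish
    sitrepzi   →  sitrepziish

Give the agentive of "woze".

wozeish

"woze" ends in a vowel. The stems ending in a vowel (tenke → tenkeish, momu → momuish, vigu → viguish) add -ish.
So woze → wozeish.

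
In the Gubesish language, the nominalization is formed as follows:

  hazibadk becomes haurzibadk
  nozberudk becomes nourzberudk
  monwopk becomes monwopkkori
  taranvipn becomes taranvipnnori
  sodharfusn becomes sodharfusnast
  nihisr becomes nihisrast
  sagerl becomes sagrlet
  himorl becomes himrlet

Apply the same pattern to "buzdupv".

"buzdupv" has second-to-last letter 'p'. The stems whose second-to-last letter is 'p' (monwopk → monwopkkori, taranvipn → taranvipnnori) double the final consonant and add -ori.
So buzdupv → buzdupvvori.

buzdupvvori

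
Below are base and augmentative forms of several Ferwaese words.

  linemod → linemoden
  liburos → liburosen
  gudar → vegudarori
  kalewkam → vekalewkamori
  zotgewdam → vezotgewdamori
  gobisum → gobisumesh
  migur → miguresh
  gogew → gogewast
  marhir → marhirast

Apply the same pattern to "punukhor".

punukhoren

kalewkam and gobisum both end in -m yet inflect differently (vekalewkamori, gobisumesh), so the final letter is not what conditions the rule; the last vowel is.
"punukhor" has last vowel 'o'. The stems whose last vowel is 'o' (linemod → linemoden, liburos → liburosen) add -en.
So punukhor → punukhoren.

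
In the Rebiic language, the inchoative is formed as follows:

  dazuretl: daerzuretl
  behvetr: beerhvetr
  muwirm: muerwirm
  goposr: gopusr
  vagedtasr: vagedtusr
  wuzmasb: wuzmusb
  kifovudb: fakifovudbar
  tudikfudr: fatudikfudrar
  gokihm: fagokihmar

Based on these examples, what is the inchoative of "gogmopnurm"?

goergmopnurm

"gogmopnurm" has second-to-last letter 'r'. The one such stem in the data (muwirm → muerwirm) inserts -er- after the first vowel (as do dazuretl, behvetr), so the same rule applies.
The other patterns: stems whose second-to-last letter is 's' change the last vowel to 'u'; stems whose second-to-last letter is 'd' or 'h' add fa- … -ar around the stem.
So gogmopnurm → goergmopnurm.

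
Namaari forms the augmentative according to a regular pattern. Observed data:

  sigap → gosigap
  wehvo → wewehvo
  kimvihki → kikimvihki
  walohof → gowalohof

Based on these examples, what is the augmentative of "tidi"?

titidi

"tidi" ends in a vowel. The stems ending in a vowel (kimvihki → kikimvihki, wehvo → wewehvo) repeat the first consonant+vowel as a prefix.
The other pattern: stems ending in a consonant add the prefix go-.
So tidi → titidi.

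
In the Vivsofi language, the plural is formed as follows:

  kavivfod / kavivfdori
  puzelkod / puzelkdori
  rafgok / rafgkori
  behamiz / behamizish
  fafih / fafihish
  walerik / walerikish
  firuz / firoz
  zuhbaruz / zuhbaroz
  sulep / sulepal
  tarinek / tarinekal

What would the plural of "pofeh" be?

pofehal

rafgok and walerik both end in -k yet inflect differently (rafgkori, walerikish), so the final letter is not what conditions the rule; the last vowel is.
"pofeh" has last vowel 'e'. The stems whose last vowel is 'e' (sulep → sulepal, tarinek → tarinekal) add -al.
The other patterns: stems whose last vowel is 'o' delete the last vowel and add -ori; stems whose last vowel is 'i' add -ish; stems whose last vowel is 'u' change the last vowel to 'o'.
So pofeh → pofehal.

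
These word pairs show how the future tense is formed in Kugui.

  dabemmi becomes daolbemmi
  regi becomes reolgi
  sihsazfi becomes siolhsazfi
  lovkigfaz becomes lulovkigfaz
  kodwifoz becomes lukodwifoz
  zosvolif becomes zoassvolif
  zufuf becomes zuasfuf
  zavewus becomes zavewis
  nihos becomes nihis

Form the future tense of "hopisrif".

"hopisrif" ends in -f. The stems ending in -f (zosvolif → zoassvolif, zufuf → zuasfuf) insert -as- after the first vowel.
So hopisrif → hoaspisrif.

hoaspisrif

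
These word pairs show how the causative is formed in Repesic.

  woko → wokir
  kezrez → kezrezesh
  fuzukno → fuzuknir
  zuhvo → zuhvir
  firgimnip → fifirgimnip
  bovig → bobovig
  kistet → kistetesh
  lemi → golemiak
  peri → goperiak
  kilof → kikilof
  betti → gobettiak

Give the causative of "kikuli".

gokikuliak

lemi and bovig both have last vowel 'i' yet inflect differently (golemiak, bobovig), so the last vowel is not what conditions the rule; the final letter is.
"kikuli" ends in -i. The stems ending in -i (lemi → golemiak, peri → goperiak, betti → gobettiak) add go- … -ak around the stem.
The other patterns: stems ending in -t or -z add -esh; stems ending in -o drop the final letter and add -ir; stems ending in -f, -g or -p repeat the first consonant+vowel as a prefix.
So kikuli → gokikuliak.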